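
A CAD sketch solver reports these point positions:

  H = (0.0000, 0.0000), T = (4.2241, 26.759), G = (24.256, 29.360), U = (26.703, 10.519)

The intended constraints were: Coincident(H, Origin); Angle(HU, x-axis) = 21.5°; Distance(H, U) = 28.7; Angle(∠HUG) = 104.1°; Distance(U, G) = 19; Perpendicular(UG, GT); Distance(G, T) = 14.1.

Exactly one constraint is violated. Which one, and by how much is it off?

Distance(G, T) = 14.1 — off by 6.10.

H = (0.00, 0.00) ✓; HU at 21.50° ✓; |HU| = 28.70 ✓; ∠HUG = 104.1° ✓; |UG| = 19.00 ✓; ∠(UG, GT) = 90.00° ✓; |GT| = 20.20 ✗.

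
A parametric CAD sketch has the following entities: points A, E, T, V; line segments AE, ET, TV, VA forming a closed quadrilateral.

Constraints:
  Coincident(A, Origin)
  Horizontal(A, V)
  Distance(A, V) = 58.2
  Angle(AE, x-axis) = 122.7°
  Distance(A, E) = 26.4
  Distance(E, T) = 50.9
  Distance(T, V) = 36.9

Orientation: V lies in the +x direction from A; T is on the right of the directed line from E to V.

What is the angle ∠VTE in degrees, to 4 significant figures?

118.5°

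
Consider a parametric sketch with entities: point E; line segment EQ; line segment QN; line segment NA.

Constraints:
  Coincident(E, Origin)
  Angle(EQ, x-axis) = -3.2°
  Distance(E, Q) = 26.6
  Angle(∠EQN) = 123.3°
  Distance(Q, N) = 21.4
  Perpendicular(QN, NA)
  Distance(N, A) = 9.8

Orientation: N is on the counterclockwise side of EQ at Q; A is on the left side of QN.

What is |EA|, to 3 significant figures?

38.1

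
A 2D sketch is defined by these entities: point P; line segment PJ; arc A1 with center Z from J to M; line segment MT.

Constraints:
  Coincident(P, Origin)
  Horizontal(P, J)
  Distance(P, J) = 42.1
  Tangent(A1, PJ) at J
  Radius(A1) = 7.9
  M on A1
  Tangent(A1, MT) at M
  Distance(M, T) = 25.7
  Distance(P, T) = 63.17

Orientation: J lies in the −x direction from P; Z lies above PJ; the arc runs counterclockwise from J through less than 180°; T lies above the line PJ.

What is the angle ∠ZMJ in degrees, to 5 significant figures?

22.539°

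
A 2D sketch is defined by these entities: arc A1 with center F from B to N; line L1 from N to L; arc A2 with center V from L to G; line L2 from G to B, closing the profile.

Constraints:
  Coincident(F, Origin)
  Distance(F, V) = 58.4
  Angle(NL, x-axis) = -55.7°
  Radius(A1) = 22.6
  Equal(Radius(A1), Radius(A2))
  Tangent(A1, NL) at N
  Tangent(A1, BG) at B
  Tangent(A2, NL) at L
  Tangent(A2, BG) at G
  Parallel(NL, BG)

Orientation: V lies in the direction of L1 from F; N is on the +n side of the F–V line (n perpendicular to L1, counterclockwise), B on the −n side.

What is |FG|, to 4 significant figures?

62.62

The slot axis is L1's direction at -55.7°, so u = (cos -55.7°, sin -55.7°) = (0.5635, -0.8261) and n = (−sin -55.7°, cos -55.7°) = (0.8261, 0.5635). F is at the origin and V lies 58.4 along u from F, so V = 58.4·u = (32.91, -48.24). Tangency of A1 to both parallel lines with radius 22.6 puts N and B at F ± 22.6·n: N = (18.67, 12.74), B = (-18.67, -12.74). Equal radii place L and G the same way about V: L = V + 22.6·n = (51.58, -35.51), G = V − 22.6·n = (14.24, -60.98). Then |FG| = |G − F| = 62.62.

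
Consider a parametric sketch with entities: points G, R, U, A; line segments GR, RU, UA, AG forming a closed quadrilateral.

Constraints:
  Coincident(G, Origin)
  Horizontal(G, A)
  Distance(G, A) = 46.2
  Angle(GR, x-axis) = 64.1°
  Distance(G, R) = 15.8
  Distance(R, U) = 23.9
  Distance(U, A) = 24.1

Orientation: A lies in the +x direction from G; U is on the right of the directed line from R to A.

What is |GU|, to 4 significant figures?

22.77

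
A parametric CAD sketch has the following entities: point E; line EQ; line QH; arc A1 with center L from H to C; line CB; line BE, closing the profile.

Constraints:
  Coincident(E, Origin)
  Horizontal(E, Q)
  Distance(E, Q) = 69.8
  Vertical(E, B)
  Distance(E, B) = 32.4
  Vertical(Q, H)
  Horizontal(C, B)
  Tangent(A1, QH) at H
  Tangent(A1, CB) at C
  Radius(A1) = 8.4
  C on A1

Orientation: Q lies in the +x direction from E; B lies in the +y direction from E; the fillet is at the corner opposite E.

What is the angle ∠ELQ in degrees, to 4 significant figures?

87.94°

E is at the origin; E and Q share the same y with |EQ| = 69.8 and Q on the +x side, so Q = (69.80, 0.000). E and B share the same x with |EB| = 32.4 and B on the +y side, so B = (0.000, 32.40). The virtual corner opposite E is at (69.80, 32.40). A1 meets QH tangentially, so LH is at right angles to QH and tangency of A1 to CB means the radius LC is perpendicular to CB, with radius 8.4, so the center L sits 8.4 in from both sides at L = (61.40, 24.00). Then cos ∠ELQ = LE·LQ / (|LE||LQ|), giving 87.94°.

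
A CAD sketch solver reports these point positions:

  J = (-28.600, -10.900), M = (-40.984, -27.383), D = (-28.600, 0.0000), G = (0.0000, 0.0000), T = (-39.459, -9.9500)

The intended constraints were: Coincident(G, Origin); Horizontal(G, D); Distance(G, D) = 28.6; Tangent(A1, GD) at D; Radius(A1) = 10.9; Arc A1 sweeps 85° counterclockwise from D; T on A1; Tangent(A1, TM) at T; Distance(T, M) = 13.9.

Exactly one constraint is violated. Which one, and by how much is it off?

Distance(T, M) = 13.9 — off by 3.60.

G = (0.00, 0.00) ✓; G.y = 0.00, D.y = 0.00 ✓; |GD| = 28.60 ✓; ∠(JD, DG) = 90.00° ✓; |JD| = 10.90 ✓; bearing(J→T) − bearing(J→D) = 85.00° ✓; |JT| = 10.90 ✓; ∠(JT, TM) = 90.00° ✓; |TM| = 17.50 ✗.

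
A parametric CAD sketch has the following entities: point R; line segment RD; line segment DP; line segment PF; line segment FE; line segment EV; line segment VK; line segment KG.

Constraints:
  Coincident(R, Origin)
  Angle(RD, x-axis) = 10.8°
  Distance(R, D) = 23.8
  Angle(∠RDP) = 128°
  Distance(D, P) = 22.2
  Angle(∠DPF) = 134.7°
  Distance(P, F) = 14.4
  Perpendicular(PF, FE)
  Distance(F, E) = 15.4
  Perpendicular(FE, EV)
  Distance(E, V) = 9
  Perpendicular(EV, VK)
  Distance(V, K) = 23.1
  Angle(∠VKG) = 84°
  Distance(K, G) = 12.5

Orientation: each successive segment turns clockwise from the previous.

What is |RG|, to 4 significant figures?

54.97

R is at the origin; RD runs at 10.8° with length 23.8, so D = (23.38, 4.460). ∠RDP = 128.0° gives DP at -41.20° from the x-axis; with |DP| = 22.2, P = (40.08, -10.16). ∠DPF = 134.7° gives PF at -86.50° from the x-axis; with |PF| = 14.4, F = (40.96, -24.54). The perpendicularity gives FE at right angles to PF, so FE runs at -176.5°; with |FE| = 15.4, E = (25.59, -25.48). FE is perpendicular to EV, so EV runs at 93.50°; with |EV| = 9.0, V = (25.04, -16.49). The perpendicularity gives VK at right angles to EV, so VK runs at 3.500°; with |VK| = 23.1, K = (48.10, -15.08). ∠VKG = 84.0° gives KG at -92.50° from the x-axis; with |KG| = 12.5, G = (47.55, -27.57). Then |RG| = |G − R| = 54.97.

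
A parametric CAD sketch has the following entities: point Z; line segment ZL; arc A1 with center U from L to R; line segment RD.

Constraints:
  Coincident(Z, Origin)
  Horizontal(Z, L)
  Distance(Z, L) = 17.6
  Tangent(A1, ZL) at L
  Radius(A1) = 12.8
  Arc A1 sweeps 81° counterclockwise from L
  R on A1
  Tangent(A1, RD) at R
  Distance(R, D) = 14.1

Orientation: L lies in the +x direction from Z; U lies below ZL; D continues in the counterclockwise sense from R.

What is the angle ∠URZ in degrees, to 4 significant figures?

123.7°

A1 meets ZL tangentially, so UL is at right angles to ZL, so U = L + (0, -12.8) = (17.60, -12.80). On A1, L sits at bearing 90° from U; an 81° counterclockwise sweep puts R at bearing 171°, so R = U + 12.8·(cos 171°, sin 171°) = (4.958, -10.80). Then cos ∠URZ = RU·RZ / (|RU||RZ|), giving 123.7°.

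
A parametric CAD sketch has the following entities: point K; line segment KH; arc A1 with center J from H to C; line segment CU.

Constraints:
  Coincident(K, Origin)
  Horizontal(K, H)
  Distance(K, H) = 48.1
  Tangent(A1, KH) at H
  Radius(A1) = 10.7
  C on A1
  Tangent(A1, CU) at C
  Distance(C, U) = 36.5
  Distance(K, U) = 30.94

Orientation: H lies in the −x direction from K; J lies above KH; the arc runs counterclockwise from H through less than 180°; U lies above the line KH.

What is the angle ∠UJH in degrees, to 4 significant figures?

116.4°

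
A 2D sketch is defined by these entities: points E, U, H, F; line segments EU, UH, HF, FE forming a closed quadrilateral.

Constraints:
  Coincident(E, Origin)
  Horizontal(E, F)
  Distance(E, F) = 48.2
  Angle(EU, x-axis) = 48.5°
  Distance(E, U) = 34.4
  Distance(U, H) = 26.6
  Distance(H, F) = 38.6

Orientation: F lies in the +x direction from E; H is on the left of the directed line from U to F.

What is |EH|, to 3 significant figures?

60.1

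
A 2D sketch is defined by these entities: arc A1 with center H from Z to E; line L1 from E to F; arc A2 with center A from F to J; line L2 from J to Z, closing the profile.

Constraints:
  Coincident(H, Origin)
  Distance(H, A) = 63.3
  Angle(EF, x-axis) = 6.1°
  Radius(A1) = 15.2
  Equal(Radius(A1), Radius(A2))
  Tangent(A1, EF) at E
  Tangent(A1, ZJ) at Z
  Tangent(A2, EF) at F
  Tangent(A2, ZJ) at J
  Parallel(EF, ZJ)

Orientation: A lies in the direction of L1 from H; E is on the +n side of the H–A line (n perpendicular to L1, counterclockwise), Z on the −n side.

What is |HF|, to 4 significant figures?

65.10

Tangency of A1 to both parallel lines with radius 15.2 puts E and Z at H ± 15.2·n: E = (-1.615, 15.11), Z = (1.615, -15.11). Equal radii place F and J the same way about A: F = A + 15.2·n = (61.33, 21.84), J = A − 15.2·n = (64.56, -8.387). Then |HF| = |F − H| = 65.10.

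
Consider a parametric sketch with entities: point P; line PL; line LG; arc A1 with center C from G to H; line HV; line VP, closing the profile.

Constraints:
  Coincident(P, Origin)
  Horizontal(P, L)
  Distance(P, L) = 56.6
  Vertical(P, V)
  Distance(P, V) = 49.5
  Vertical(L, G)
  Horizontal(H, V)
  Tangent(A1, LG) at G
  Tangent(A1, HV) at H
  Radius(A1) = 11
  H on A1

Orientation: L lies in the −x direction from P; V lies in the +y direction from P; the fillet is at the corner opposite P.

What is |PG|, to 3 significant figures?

68.5

P is at the origin; PL is horizontal with |PL| = 56.6 and L on the −x side, so L = (-56.6, 0.00). P and V share the same x with |PV| = 49.5 and V on the +y side, so V = (0.00, 49.5). The virtual corner opposite P is at (-56.6, 49.5). Since A1 is tangent to LG there, CG ⟂ LG and A1 meets HV tangentially, so CH is at right angles to HV, with radius 11.0, so the center C sits 11.0 in from both sides at C = (-45.6, 38.5). That places the tangent points at G = (-56.6, 38.5) on LG and H = (-45.6, 49.5) on HV. Then |PG| = |G − P| = 68.5.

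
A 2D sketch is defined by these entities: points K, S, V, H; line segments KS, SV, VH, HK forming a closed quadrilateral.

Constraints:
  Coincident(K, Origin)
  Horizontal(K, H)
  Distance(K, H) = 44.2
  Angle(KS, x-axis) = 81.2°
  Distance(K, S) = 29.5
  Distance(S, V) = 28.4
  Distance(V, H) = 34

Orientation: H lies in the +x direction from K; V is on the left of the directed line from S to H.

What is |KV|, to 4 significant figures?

45.82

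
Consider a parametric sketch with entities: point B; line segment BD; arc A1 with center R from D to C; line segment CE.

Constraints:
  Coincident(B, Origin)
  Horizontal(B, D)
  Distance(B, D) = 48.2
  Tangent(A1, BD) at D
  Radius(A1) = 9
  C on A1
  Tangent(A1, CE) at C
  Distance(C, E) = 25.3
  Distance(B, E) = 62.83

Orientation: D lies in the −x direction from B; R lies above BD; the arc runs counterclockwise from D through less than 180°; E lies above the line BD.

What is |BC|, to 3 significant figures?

42.3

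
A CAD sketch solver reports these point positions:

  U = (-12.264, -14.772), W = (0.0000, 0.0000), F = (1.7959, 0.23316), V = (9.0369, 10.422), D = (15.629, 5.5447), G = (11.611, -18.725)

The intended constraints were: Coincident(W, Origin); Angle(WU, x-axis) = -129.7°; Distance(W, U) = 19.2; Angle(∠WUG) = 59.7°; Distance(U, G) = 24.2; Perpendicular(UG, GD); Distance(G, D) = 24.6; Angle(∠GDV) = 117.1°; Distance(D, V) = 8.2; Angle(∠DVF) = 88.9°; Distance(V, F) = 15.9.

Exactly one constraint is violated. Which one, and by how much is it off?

Distance(V, F) = 15.9 — off by 3.40.

W = (0.00, 0.00) ✓; WU at -129.7° ✓; |WU| = 19.20 ✓; ∠WUG = 59.70° ✓; |UG| = 24.20 ✓; ∠(UG, GD) = 90.00° ✓; |GD| = 24.60 ✓; ∠GDV = 117.1° ✓; |DV| = 8.200 ✓; ∠DVF = 88.90° ✓; |VF| = 12.50 ✗.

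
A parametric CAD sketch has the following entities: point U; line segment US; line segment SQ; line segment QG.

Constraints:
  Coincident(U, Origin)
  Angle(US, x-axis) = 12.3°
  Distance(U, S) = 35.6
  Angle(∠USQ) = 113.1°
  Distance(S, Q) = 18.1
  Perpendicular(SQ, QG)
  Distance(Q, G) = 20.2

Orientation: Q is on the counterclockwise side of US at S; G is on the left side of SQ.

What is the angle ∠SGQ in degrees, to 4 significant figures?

41.86°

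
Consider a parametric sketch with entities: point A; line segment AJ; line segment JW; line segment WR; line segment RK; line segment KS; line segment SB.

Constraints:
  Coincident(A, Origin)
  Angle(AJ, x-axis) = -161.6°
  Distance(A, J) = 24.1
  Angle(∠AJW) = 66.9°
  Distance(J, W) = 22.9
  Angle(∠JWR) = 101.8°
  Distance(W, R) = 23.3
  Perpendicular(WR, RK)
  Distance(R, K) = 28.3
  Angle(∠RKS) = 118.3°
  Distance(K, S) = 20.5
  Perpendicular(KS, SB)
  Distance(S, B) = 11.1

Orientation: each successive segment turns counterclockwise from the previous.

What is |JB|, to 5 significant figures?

7.4699

A is at the origin; AJ runs at -161.6° with length 24.1, so J = (-22.868, -7.6071). ∠AJW = 66.9° gives JW at -48.500° from the x-axis; with |JW| = 22.9, W = (-7.6939, -24.758). ∠JWR = 101.8° gives WR at 29.700° from the x-axis; with |WR| = 23.3, R = (12.545, -13.214). The perpendicularity gives RK at right angles to WR, so RK runs at 119.70°; with |RK| = 28.3, K = (-1.4763, 11.368). ∠RKS = 118.3° gives KS at -178.60° from the x-axis; with |KS| = 20.5, S = (-21.970, 10.867). KS is perpendicular to SB, so SB runs at -88.600°; with |SB| = 11.1, B = (-21.699, -0.22932). Then |JB| = |B − J| = 7.4699.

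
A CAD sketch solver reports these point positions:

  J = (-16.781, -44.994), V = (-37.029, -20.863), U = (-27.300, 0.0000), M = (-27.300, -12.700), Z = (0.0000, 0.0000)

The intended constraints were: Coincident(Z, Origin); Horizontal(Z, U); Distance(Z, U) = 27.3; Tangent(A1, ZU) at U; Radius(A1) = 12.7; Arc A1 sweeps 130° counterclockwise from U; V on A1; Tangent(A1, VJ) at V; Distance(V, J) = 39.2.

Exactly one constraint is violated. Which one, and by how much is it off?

Distance(V, J) = 39.2 — off by 7.70.

Z = (0.00, 0.00) ✓; Z.y = 0.00, U.y = 0.00 ✓; |ZU| = 27.30 ✓; ∠(MU, UZ) = 90.00° ✓; |MU| = 12.70 ✓; bearing(M→V) − bearing(M→U) = 130.0° ✓; |MV| = 12.70 ✓; ∠(MV, VJ) = 90.00° ✓; |VJ| = 31.50 ✗.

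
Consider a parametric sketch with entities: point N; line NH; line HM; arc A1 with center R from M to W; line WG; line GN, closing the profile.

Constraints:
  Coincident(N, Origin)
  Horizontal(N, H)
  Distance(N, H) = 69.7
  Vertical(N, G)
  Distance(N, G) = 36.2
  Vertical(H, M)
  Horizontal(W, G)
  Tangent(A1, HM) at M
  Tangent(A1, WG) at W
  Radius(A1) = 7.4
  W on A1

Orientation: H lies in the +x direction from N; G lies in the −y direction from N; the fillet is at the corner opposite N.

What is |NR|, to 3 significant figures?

68.6

N and G share the same x with |NG| = 36.2 and G on the −y side, so G = (0.00, -36.2). The virtual corner opposite N is at (69.7, -36.2). A1 meets HM tangentially, so RM is at right angles to HM and tangency of A1 to WG means the radius RW is perpendicular to WG, with radius 7.4, so the center R sits 7.4 in from both sides at R = (62.3, -28.8). Then |NR| = |R − N| = 68.6.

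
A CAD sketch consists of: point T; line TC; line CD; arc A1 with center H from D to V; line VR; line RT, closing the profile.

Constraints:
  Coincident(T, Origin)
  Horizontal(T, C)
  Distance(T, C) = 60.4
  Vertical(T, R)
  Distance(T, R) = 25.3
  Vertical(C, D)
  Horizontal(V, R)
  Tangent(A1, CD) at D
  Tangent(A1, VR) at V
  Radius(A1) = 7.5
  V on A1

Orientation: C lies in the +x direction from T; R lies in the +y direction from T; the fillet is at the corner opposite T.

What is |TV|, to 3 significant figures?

58.6

The virtual corner opposite T is at (60.4, 25.3). A1 meets CD tangentially, so HD is at right angles to CD and since A1 is tangent to VR there, HV ⟂ VR, with radius 7.5, so the center H sits 7.5 in from both sides at H = (52.9, 17.8). That places the tangent points at D = (60.4, 17.8) on CD and V = (52.9, 25.3) on VR. Then |TV| = |V − T| = 58.6.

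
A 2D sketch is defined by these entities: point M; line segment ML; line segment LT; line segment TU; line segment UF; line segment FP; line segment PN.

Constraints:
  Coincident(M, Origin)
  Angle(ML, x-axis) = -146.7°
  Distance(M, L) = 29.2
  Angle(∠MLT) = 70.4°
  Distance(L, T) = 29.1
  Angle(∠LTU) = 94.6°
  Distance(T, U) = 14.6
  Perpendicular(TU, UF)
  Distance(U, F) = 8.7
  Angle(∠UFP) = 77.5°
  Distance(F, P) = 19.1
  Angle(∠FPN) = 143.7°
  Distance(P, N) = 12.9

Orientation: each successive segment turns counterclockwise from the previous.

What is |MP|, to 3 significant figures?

34.4

M is at the origin; ML runs at -146.7° with length 29.2, so L = (-24.4, -16.0). ∠MLT = 70.4° gives LT at -37.1° from the x-axis; with |LT| = 29.1, T = (-1.20, -33.6). ∠LTU = 94.6° gives TU at 48.3° from the x-axis; with |TU| = 14.6, U = (8.52, -22.7). TU is perpendicular to UF, so UF runs at 138°; with |UF| = 8.7, F = (2.02, -16.9). ∠UFP = 77.5° gives FP at -119° from the x-axis; with |FP| = 19.1, P = (-7.30, -33.6). Then |MP| = |P − M| = 34.4.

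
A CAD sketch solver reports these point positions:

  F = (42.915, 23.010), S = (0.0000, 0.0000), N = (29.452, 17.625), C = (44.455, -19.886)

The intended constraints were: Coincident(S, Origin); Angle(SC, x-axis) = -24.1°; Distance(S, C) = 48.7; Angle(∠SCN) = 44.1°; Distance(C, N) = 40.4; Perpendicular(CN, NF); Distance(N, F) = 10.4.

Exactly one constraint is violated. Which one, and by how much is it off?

Distance(N, F) = 10.4 — off by 4.10.

S = (0.00, 0.00) ✓; SC at -24.10° ✓; |SC| = 48.70 ✓; ∠SCN = 44.10° ✓; |CN| = 40.40 ✓; ∠(CN, NF) = 90.00° ✓; |NF| = 14.50 ✗.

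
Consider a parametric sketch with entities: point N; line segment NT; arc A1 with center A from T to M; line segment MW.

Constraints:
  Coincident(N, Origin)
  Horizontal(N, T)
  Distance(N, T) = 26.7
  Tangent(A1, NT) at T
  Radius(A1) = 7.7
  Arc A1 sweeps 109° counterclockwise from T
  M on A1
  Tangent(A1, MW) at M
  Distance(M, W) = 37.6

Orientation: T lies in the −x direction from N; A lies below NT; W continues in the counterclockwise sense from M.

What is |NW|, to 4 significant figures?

50.66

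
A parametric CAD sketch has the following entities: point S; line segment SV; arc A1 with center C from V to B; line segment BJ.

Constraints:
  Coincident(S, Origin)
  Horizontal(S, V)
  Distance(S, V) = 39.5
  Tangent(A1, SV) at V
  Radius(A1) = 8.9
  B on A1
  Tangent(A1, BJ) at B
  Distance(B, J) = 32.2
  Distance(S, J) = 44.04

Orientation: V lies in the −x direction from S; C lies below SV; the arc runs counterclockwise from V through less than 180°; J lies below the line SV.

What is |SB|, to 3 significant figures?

48.2

Checks: |CB| = 8.900 ✓; ∠(CB, BJ) = 90.00° ✓; |BJ| = 32.20 ✓; |SJ| = 44.04 ✓.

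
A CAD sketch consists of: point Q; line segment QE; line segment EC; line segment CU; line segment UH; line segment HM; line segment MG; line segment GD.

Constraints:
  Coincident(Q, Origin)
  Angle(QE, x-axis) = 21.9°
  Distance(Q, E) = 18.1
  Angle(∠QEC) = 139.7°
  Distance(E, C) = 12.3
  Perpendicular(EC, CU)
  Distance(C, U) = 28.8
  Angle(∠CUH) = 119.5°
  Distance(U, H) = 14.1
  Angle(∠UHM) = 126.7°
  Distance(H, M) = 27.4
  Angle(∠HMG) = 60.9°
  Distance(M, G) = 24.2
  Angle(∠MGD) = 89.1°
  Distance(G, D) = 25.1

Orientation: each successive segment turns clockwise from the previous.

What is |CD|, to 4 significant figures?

30.51

Q is at the origin; QE runs at 21.9° with length 18.1, so E = (16.79, 6.751). ∠QEC = 139.7° gives EC at -18.40° from the x-axis; with |EC| = 12.3, C = (28.47, 2.869). EC ⟂ CU, so CU runs at -108.4°; with |CU| = 28.8, U = (19.37, -24.46). ∠CUH = 119.5° gives UH at -168.9° from the x-axis; with |UH| = 14.1, H = (5.538, -27.17). ∠UHM = 126.7° gives HM at 137.8° from the x-axis; with |HM| = 27.4, M = (-14.76, -8.768). ∠HMG = 60.9° gives MG at 18.70° from the x-axis; with |MG| = 24.2, G = (8.163, -1.010). ∠MGD = 89.1° gives GD at -72.20° from the x-axis; with |GD| = 25.1, D = (15.84, -24.91). Then |CD| = |D − C| = 30.51.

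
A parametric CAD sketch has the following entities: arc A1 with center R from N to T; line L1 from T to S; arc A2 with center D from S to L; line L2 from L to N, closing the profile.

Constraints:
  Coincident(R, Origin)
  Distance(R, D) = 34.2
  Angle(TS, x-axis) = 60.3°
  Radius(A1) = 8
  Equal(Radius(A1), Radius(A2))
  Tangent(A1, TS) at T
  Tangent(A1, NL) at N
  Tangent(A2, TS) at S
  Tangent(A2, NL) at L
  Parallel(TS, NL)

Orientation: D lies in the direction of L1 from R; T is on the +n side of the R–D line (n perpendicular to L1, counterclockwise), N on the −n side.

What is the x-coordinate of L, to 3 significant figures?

23.9

The slot axis is L1's direction at 60.3°, so u = (cos 60.3°, sin 60.3°) = (0.495, 0.869) and n = (−sin 60.3°, cos 60.3°) = (-0.869, 0.495). R is at the origin and D lies 34.2 along u from R, so D = 34.2·u = (16.9, 29.7). Tangency of A1 to both parallel lines with radius 8.0 puts T and N at R ± 8.0·n: T = (-6.95, 3.96), N = (6.95, -3.96). Equal radii place S and L the same way about D: S = D + 8.0·n = (10.0, 33.7), L = D − 8.0·n = (23.9, 25.7). So L.x = 23.9.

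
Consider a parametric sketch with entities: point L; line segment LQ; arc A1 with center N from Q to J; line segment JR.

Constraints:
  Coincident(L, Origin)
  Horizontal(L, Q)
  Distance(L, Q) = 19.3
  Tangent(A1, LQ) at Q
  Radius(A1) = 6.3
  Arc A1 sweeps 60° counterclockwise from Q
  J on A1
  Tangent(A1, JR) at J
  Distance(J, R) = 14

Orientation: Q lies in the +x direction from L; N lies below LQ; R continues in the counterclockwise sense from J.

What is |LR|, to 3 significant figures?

16.7

L is at the origin; L and Q share the same y with |LQ| = 19.3 and Q on the +x side, so Q = (19.3, 0.00). Tangency of A1 to LQ means the radius NQ is perpendicular to LQ, so N = Q + (0, -6.3) = (19.3, -6.30). On A1, Q sits at bearing 90° from N; a 60° counterclockwise sweep puts J at bearing 150°, so J = N + 6.3·(cos 150°, sin 150°) = (13.8, -3.15). Tangency of A1 to JR means the radius NJ is perpendicular to JR, so JR runs along (−sin 150°, cos 150°); with |JR| = 14.0, R = (6.84, -15.3). Then |LR| = |R − L| = 16.7.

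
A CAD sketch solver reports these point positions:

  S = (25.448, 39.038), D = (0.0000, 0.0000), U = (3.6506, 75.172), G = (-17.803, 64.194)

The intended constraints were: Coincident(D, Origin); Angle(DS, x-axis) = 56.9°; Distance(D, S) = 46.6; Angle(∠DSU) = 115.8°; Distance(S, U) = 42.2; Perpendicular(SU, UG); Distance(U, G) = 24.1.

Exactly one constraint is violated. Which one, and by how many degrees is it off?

Perpendicular(SU, UG) — off by 4.00°.

D = (0.00, 0.00) ✓; DS at 56.90° ✓; |DS| = 46.60 ✓; ∠DSU = 115.8° ✓; |SU| = 42.20 ✓; ∠(SU, UG) = 86.00° ✗; |UG| = 24.10 ✓.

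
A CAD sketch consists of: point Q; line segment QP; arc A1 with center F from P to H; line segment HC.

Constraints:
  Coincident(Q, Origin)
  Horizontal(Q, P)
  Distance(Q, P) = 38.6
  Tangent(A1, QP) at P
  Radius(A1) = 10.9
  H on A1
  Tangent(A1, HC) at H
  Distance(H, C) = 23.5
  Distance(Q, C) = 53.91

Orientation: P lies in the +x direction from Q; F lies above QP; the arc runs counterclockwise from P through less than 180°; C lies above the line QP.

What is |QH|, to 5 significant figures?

50.939

Checks: Q = (0.00, 0.00) ✓; Q.y = 0.00, P.y = 0.00 ✓; |FH| = 10.90 ✓; ∠(FH, HC) = 90.00° ✓; |HC| = 23.50 ✓; |QC| = 53.91 ✓.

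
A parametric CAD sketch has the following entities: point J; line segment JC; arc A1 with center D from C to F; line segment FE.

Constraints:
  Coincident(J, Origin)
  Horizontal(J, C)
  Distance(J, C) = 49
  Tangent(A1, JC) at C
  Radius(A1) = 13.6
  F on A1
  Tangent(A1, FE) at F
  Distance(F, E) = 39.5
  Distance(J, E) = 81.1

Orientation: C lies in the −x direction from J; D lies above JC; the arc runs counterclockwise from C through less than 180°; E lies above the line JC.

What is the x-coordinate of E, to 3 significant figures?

-60.8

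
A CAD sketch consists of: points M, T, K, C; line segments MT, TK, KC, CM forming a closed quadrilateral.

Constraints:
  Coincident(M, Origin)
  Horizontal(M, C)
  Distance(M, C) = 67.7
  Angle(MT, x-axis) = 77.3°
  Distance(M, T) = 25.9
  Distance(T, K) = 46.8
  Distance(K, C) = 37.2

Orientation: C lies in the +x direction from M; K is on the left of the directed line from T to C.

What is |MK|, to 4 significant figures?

61.70

Checks: |TK| = 46.80 ✓; |KC| = 37.20 ✓.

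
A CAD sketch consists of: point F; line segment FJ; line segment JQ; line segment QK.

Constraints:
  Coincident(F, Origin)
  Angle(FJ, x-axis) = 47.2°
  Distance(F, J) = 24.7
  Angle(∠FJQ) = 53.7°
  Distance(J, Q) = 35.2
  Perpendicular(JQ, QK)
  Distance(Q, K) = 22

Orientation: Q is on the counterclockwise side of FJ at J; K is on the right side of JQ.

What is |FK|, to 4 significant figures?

46.69

F is at the origin; FJ runs at 47.2° with length 24.7, so J = 24.7·(cos 47.2°, sin 47.2°) = (16.78, 18.12). ∠FJQ = 53.7°, so JQ runs at 47.2° + (180° − 53.7°) = 173.5° from the x-axis; with |JQ| = 35.2, Q = J + 35.2·(cos 173.5°, sin 173.5°) = (-18.19, 22.11). The perpendicularity gives QK at right angles to JQ; with |QK| = 22.0 on the right of JQ, K = Q + 22.0·(0.1132, 0.9936) = (-15.70, 43.97). Then |FK| = |K − F| = 46.69.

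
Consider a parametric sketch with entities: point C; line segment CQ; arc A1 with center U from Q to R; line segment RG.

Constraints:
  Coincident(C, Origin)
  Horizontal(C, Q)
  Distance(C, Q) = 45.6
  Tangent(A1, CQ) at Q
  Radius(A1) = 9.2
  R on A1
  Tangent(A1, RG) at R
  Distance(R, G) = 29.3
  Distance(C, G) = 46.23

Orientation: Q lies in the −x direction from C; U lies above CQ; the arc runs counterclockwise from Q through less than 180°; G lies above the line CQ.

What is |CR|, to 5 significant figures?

37.329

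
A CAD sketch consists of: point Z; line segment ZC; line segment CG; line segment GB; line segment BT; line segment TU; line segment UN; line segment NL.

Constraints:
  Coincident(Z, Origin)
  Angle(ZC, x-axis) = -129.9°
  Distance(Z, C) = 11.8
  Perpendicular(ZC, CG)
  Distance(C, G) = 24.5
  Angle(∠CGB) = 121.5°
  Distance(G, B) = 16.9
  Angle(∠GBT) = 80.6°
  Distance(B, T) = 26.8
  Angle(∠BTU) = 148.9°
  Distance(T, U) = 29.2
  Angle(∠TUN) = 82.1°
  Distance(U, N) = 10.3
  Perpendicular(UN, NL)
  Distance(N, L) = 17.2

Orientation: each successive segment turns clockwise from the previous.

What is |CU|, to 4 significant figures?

28.47

Z is at the origin; ZC runs at -129.9° with length 11.8, so C = (-7.569, -9.053). ZC ⟂ CG, so CG runs at 140.1°; with |CG| = 24.5, G = (-26.36, 6.663). ∠CGB = 121.5° gives GB at 81.60° from the x-axis; with |GB| = 16.9, B = (-23.90, 23.38). ∠GBT = 80.6° gives BT at -17.80° from the x-axis; with |BT| = 26.8, T = (1.621, 15.19). ∠BTU = 148.9° gives TU at -48.90° from the x-axis; with |TU| = 29.2, U = (20.82, -6.815). Then |CU| = |U − C| = 28.47.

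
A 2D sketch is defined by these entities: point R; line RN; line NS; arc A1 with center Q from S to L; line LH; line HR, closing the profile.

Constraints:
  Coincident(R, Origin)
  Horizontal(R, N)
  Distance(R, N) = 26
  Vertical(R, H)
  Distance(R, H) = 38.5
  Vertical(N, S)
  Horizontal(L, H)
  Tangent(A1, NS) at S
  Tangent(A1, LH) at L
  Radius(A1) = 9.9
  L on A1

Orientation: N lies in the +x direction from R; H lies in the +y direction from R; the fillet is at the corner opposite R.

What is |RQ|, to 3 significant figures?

32.8

R is at the origin; RN is horizontal with |RN| = 26.0 and N on the +x side, so N = (26.0, 0.00). RH is vertical with |RH| = 38.5 and H on the +y side, so H = (0.00, 38.5). The virtual corner opposite R is at (26.0, 38.5). The tangent condition forces QS to be normal to NS and A1 meets LH tangentially, so QL is at right angles to LH, with radius 9.9, so the center Q sits 9.9 in from both sides at Q = (16.1, 28.6). Then |RQ| = |Q − R| = 32.8.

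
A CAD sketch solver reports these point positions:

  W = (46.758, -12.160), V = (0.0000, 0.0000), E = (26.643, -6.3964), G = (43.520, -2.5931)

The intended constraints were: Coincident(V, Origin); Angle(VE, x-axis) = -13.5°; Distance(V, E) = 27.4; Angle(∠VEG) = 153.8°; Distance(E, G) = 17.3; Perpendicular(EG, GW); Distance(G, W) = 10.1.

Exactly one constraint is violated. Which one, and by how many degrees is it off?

Perpendicular(EG, GW) — off by 6.00°.

V = (0.00, 0.00) ✓; VE at -13.50° ✓; |VE| = 27.40 ✓; ∠VEG = 153.8° ✓; |EG| = 17.30 ✓; ∠(EG, GW) = 84.00° ✗; |GW| = 10.10 ✓.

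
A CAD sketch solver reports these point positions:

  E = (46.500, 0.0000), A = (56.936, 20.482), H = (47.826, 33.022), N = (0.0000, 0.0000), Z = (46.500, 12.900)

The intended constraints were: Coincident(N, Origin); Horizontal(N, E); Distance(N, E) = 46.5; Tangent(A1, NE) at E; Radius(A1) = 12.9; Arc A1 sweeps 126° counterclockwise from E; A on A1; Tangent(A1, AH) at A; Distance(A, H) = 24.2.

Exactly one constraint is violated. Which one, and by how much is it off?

Distance(A, H) = 24.2 — off by 8.70.

N = (0.00, 0.00) ✓; N.y = 0.00, E.y = 0.00 ✓; |NE| = 46.50 ✓; ∠(ZE, EN) = 90.00° ✓; |ZE| = 12.90 ✓; bearing(Z→A) − bearing(Z→E) = 126.0° ✓; |ZA| = 12.90 ✓; ∠(ZA, AH) = 90.00° ✓; |AH| = 15.50 ✗.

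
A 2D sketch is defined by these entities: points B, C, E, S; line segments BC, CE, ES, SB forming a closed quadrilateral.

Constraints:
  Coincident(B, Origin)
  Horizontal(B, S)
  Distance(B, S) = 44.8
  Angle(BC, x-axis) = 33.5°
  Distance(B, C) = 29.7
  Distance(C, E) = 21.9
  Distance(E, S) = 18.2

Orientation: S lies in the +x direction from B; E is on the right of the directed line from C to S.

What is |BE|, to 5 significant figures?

27.921

B is at the origin; BS is horizontal with |BS| = 44.8 and S in +x, so S = (44.8, 0). BC runs at 33.5° with |BC| = 29.7, so C = (24.766, 16.393). E is determined by |CE| = 21.9 and |ES| = 18.2 together: it lies at the intersection of circle(C, 21.9) and circle(S, 18.2). With |CS| = 25.886, the foot of the radical line on CS is 15.809 from C and the perpendicular offset is √(21.9² − 15.809²) = 15.156. Taking the right-of-CS solution: E = (27.404, -5.3481).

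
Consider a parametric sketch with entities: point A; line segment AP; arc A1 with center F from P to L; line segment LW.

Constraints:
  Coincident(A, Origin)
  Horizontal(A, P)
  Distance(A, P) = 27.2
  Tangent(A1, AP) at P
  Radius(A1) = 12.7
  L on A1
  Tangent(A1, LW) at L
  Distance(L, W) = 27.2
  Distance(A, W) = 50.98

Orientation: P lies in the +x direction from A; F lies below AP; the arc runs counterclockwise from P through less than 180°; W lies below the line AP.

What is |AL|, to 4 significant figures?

24.19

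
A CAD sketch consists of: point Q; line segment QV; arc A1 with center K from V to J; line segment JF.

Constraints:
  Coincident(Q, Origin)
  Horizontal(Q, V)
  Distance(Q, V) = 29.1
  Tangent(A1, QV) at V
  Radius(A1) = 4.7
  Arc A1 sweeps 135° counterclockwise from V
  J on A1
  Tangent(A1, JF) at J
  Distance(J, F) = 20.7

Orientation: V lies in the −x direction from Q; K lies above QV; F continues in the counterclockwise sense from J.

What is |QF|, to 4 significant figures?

46.33

On A1, V sits at bearing -90° from K; a 135° counterclockwise sweep puts J at bearing 45°, so J = K + 4.7·(cos 45°, sin 45°) = (-25.78, 8.023). Tangency of A1 to JF means the radius KJ is perpendicular to JF, so JF runs along (−sin 45°, cos 45°); with |JF| = 20.7, F = (-40.41, 22.66). Then |QF| = |F − Q| = 46.33.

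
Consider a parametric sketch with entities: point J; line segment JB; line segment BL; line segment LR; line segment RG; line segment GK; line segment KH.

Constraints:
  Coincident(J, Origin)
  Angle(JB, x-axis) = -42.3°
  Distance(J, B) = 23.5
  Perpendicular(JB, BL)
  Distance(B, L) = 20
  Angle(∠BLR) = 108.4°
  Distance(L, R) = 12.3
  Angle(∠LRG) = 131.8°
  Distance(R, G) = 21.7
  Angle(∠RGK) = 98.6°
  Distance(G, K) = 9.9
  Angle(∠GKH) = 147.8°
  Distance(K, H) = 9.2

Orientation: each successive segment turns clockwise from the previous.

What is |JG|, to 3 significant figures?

14.9

J is at the origin; JB runs at -42.3° with length 23.5, so B = (17.4, -15.8). JB ⟂ BL, so BL runs at -132°; with |BL| = 20.0, L = (3.92, -30.6). ∠BLR = 108.4° gives LR at 156° from the x-axis; with |LR| = 12.3, R = (-7.32, -25.6). ∠LRG = 131.8° gives RG at 108° from the x-axis; with |RG| = 21.7, G = (-14.0, -4.98). Then |JG| = |G − J| = 14.9.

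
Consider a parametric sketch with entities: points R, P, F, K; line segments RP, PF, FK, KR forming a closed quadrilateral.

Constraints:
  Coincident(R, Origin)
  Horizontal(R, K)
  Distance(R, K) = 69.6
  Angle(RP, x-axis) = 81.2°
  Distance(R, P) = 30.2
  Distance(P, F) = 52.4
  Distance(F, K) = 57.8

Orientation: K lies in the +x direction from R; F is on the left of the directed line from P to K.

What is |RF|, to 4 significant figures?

74.60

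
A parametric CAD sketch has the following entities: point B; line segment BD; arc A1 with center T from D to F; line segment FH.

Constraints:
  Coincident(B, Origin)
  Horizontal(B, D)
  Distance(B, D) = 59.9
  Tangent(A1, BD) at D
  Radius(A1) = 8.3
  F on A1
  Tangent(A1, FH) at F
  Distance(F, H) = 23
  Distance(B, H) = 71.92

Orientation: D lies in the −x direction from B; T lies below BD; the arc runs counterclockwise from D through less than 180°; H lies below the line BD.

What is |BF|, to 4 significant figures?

68.77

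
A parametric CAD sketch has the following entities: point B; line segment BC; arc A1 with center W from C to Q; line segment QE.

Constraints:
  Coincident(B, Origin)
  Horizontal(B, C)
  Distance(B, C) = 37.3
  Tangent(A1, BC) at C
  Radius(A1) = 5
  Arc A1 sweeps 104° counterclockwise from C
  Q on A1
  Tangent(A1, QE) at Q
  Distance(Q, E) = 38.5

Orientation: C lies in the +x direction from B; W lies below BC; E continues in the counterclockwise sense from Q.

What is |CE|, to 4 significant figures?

43.79

On A1, C sits at bearing 90° from W; a 104° counterclockwise sweep puts Q at bearing 194°, so Q = W + 5.0·(cos 194°, sin 194°) = (32.45, -6.210). The tangent condition forces WQ to be normal to QE, so QE runs along (−sin 194°, cos 194°); with |QE| = 38.5, E = (41.76, -43.57). Then |CE| = |E − C| = 43.79.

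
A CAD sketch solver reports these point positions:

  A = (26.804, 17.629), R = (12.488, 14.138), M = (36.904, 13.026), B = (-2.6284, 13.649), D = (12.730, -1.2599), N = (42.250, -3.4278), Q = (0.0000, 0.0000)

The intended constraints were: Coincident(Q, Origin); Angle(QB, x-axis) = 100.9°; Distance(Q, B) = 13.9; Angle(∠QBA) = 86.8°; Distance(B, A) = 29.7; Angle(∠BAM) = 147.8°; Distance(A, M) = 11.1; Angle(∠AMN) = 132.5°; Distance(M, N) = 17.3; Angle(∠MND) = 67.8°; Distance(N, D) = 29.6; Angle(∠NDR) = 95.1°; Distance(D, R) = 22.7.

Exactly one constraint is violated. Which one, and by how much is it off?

Distance(D, R) = 22.7 — off by 7.30.

Q = (0.00, 0.00) ✓; QB at 100.9° ✓; |QB| = 13.90 ✓; ∠QBA = 86.80° ✓; |BA| = 29.70 ✓; ∠BAM = 147.8° ✓; |AM| = 11.10 ✓; ∠AMN = 132.5° ✓; |MN| = 17.30 ✓; ∠MND = 67.80° ✓; |ND| = 29.60 ✓; ∠NDR = 95.10° ✓; |DR| = 15.40 ✗.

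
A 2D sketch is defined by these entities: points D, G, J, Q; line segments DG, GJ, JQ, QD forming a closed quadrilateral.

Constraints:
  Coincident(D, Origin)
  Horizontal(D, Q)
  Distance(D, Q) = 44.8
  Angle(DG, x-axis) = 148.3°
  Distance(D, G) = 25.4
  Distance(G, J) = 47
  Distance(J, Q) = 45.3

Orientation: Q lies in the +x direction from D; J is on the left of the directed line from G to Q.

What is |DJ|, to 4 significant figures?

41.70

Checks: |GJ| = 47.00 ✓; |JQ| = 45.30 ✓.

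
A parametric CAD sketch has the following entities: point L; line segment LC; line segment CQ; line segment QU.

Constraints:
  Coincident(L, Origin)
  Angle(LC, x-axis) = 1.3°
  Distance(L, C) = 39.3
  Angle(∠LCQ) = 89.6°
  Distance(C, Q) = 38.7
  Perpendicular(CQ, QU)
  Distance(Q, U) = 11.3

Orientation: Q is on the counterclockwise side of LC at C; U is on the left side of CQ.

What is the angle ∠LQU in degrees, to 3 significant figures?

44.4°

L is at the origin; LC runs at 1.3° with length 39.3, so C = 39.3·(cos 1.3°, sin 1.3°) = (39.3, 0.892). ∠LCQ = 89.6°, so CQ runs at 1.3° + (180° − 89.6°) = 91.7° from the x-axis; with |CQ| = 38.7, Q = C + 38.7·(cos 91.7°, sin 91.7°) = (38.1, 39.6). The perpendicularity gives QU at right angles to CQ; with |QU| = 11.3 on the left of CQ, U = Q + 11.3·(-1.00, -0.0297) = (26.8, 39.2). Then cos ∠LQU = QL·QU / (|QL||QU|), giving 44.4°.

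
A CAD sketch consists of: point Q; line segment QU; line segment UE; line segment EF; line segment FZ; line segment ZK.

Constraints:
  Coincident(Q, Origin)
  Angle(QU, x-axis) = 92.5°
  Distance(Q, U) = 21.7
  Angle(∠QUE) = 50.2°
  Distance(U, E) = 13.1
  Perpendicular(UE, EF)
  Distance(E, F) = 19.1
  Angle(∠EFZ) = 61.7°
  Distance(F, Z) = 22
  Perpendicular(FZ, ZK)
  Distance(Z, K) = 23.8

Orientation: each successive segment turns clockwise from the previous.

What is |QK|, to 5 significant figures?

30.287

∠EFZ = 61.7° gives FZ at 114.40° from the x-axis; with |FZ| = 22.0, Z = (-11.189, 18.582). The perpendicularity gives ZK at right angles to FZ, so ZK runs at 24.400°; with |ZK| = 23.8, K = (10.486, 28.414). Then |QK| = |K − Q| = 30.287.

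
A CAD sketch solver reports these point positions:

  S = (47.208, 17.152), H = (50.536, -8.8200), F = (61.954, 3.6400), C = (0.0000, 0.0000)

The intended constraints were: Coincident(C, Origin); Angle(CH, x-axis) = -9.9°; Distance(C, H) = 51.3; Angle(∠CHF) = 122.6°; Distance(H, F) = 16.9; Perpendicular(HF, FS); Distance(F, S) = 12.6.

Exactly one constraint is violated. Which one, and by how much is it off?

Distance(F, S) = 12.6 — off by 7.40.

C = (0.00, 0.00) ✓; CH at -9.900° ✓; |CH| = 51.30 ✓; ∠CHF = 122.6° ✓; |HF| = 16.90 ✓; ∠(HF, FS) = 90.00° ✓; |FS| = 20.00 ✗.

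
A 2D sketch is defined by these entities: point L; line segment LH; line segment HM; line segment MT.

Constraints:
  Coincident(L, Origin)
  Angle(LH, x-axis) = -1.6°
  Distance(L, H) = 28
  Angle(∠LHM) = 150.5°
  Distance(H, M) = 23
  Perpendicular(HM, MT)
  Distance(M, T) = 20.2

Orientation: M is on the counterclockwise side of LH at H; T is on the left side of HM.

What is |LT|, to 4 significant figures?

47.80

L is at the origin; LH runs at -1.6° with length 28.0, so H = 28.0·(cos -1.6°, sin -1.6°) = (27.99, -0.7818). ∠LHM = 150.5°, so HM runs at -1.6° + (180° − 150.5°) = 27.90° from the x-axis; with |HM| = 23.0, M = H + 23.0·(cos 27.90°, sin 27.90°) = (48.32, 9.981). HM is perpendicular to MT; with |MT| = 20.2 on the left of HM, T = M + 20.2·(-0.4679, 0.8838) = (38.86, 27.83). Then |LT| = |T − L| = 47.80.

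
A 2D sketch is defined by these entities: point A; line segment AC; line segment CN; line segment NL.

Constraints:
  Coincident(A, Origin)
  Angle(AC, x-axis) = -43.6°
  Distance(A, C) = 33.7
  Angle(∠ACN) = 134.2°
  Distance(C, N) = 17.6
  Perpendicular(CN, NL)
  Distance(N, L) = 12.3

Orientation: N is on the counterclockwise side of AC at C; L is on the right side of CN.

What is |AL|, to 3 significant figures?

54.9

A is at the origin; AC runs at -43.6° with length 33.7, so C = 33.7·(cos -43.6°, sin -43.6°) = (24.4, -23.2). ∠ACN = 134.2°, so CN runs at -43.6° + (180° − 134.2°) = 2.20° from the x-axis; with |CN| = 17.6, N = C + 17.6·(cos 2.20°, sin 2.20°) = (42.0, -22.6). CN ⟂ NL; with |NL| = 12.3 on the right of CN, L = N + 12.3·(0.0384, -0.999) = (42.5, -34.9). Then |AL| = |L − A| = 54.9.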